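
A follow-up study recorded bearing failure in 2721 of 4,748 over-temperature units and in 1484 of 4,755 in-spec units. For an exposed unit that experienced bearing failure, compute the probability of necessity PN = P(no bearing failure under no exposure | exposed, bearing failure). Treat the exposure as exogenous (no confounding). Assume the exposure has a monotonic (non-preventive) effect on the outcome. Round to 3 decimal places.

p₁ = P(outcome | exposed) = 2721/4748 = 0.57308
p₀ = P(outcome | unexposed) = 1484/4755 = 0.31209
Under exogeneity and monotonicity, PN = (p₁ − p₀) / p₁.
PN = (0.57308 − 0.31209) / 0.57308 = 0.26099 / 0.57308 ≈ 0.4554

PN ≈ 0.455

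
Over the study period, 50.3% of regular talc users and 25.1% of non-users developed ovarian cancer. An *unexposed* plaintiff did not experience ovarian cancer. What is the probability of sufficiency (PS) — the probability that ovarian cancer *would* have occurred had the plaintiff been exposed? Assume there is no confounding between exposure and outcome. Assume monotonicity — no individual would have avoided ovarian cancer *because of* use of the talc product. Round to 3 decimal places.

p₁ = 0.503, p₀ = 0.251.
Under exogeneity and monotonicity, PS = (p₁ − p₀) / (1 − p₀).
PS = (0.503 − 0.251) / (1 − 0.251) = 0.252 / 0.749 ≈ 0.3364

PS ≈ 0.336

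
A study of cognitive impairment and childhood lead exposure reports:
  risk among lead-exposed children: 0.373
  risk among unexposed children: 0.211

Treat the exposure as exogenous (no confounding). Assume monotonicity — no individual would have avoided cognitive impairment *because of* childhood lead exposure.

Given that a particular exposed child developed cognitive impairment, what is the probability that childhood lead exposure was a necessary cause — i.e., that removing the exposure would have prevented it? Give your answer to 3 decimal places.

Let p₁ = 0.373, p₀ = 0.211.
Under exogeneity and monotonicity, PN = (p₁ − p₀) / p₁.
PN = (0.373 − 0.211) / 0.373 = 0.162 / 0.373 ≈ 0.4343

PN ≈ 0.434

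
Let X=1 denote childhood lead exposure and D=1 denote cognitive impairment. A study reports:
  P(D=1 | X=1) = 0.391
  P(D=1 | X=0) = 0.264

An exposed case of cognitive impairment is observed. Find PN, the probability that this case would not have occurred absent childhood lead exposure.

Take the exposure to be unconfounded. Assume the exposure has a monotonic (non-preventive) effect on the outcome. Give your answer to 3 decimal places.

PN ≈ 0.325

Let p₁ = 0.391, p₀ = 0.264.
Under exogeneity and monotonicity, PN = (p₁ − p₀) / p₁.
PN = (0.391 − 0.264) / 0.391 = 0.127 / 0.391 ≈ 0.3248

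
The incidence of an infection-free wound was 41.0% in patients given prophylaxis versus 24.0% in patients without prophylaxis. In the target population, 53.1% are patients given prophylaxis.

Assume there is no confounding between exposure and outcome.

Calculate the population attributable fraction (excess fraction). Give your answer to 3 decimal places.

PAF ≈ 0.273

p₁ = 0.41, p₀ = 0.24.
Overall risk P(Y=1) = π·p₁ + (1−π)·p₀ = 0.531×0.41 + 0.469×0.24 = 0.33027.
Under exogeneity, PAF = [P(Y=1) − p₀] / P(Y=1).
PAF = (0.33027 − 0.24) / 0.33027 ≈ 0.2733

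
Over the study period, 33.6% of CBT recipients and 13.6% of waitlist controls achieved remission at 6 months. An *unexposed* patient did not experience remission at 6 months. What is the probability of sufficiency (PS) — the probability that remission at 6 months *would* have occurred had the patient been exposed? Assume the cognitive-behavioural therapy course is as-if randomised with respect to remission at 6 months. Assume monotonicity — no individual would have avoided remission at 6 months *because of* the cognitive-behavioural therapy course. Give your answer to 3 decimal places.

PS ≈ 0.231

p₁ = 0.336, p₀ = 0.136.
Under exogeneity and monotonicity, PS = (p₁ − p₀) / (1 − p₀).
PS = (0.336 − 0.136) / (1 − 0.136) = 0.2 / 0.864 ≈ 0.2315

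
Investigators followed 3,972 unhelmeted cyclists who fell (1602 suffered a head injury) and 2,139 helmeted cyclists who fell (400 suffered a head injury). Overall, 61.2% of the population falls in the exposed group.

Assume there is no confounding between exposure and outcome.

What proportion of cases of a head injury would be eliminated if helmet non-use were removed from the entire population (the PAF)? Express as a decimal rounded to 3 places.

PAF ≈ 0.415

p₁ = P(outcome | exposed) = 1602/3972 = 0.40332
p₀ = P(outcome | unexposed) = 400/2139 = 0.187
Overall risk P(Y=1) = π·p₁ + (1−π)·p₀ = 0.612×0.40332 + 0.388×0.187 = 0.31939.
Under exogeneity, PAF = [P(Y=1) − p₀] / P(Y=1).
PAF = (0.31939 − 0.187) / 0.31939 ≈ 0.4145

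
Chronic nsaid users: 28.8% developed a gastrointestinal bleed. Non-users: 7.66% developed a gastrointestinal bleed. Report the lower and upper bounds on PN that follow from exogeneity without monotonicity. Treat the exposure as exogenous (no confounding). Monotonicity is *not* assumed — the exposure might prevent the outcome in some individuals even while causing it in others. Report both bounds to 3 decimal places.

p₁ = 0.288, p₀ = 0.0766.
Under exogeneity alone the bounds on PN are max{0,(p₁−p₀)/p₁} ≤ PN ≤ min{1,(1−p₀)/p₁}.
  lower = (p₁ − p₀)/p₁ = 0.2114 / 0.288 ≈ 0.7340
  upper = min{1, (1 − p₀)/p₁} = 0.9234 / 0.288 ≈ 3.2062 → capped at 1

0.734 ≤ PN ≤ 1.000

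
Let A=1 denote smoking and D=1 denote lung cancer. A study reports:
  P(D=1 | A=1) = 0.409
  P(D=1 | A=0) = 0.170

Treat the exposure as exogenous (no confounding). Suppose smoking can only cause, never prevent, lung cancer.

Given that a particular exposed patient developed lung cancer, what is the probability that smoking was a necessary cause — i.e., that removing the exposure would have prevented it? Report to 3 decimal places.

Let p₁ = 0.409, p₀ = 0.17.
Under exogeneity and monotonicity, PN = (p₁ − p₀) / p₁.
PN = (0.409 − 0.17) / 0.409 = 0.239 / 0.409 ≈ 0.5844

PN ≈ 0.584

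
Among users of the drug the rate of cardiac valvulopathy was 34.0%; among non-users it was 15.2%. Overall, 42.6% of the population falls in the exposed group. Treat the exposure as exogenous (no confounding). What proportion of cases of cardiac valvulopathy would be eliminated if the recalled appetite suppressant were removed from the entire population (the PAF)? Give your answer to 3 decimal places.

PAF ≈ 0.345

p₁ = 0.34, p₀ = 0.152.
Overall risk P(Y=1) = π·p₁ + (1−π)·p₀ = 0.426×0.34 + 0.574×0.152 = 0.23209.
Under exogeneity, PAF = [P(Y=1) − p₀] / P(Y=1).
PAF = (0.23209 − 0.152) / 0.23209 ≈ 0.3451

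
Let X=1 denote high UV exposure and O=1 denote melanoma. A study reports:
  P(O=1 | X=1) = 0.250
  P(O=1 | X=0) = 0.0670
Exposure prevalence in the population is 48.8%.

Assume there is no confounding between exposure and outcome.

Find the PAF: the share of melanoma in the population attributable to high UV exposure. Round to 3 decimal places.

PAF ≈ 0.571

Let p₁ = 0.25, p₀ = 0.067.
Overall risk P(Y=1) = π·p₁ + (1−π)·p₀ = 0.488×0.25 + 0.512×0.067 = 0.1563.
Under exogeneity, PAF = [P(Y=1) − p₀] / P(Y=1).
PAF = (0.1563 − 0.067) / 0.1563 ≈ 0.5713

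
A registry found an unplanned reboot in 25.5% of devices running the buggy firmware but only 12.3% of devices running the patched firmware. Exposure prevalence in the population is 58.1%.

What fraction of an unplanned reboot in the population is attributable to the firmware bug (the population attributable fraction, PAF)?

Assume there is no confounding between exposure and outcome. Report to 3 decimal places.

p₁ = 0.255, p₀ = 0.123.
Overall risk P(Y=1) = π·p₁ + (1−π)·p₀ = 0.581×0.255 + 0.419×0.123 = 0.19969.
Under exogeneity, PAF = [P(Y=1) − p₀] / P(Y=1).
PAF = (0.19969 − 0.123) / 0.19969 ≈ 0.3841

PAF ≈ 0.384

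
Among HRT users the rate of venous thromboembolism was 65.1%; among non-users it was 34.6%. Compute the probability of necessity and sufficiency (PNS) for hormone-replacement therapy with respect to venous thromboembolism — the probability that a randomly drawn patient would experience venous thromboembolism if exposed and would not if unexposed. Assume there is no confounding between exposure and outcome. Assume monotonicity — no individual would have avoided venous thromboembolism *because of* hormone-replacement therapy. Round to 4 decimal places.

PNS ≈ 0.3050

p₁ = 0.651, p₀ = 0.346.
Under exogeneity and monotonicity, PNS = p₁ − p₀.
PNS = 0.651 − 0.346 = 0.305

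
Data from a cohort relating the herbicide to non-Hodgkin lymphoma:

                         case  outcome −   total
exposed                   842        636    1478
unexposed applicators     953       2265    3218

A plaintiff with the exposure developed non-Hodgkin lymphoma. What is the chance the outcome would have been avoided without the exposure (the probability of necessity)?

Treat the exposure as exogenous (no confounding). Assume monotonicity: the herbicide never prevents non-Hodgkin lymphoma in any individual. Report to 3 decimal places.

p₁ = P(outcome | exposed) = 842/1478 = 0.56969
p₀ = P(outcome | unexposed) = 953/3218 = 0.29615
Under exogeneity and monotonicity, PN = (p₁ − p₀) / p₁.
PN = (0.56969 − 0.29615) / 0.56969 = 0.27354 / 0.56969 ≈ 0.4802

PN ≈ 0.480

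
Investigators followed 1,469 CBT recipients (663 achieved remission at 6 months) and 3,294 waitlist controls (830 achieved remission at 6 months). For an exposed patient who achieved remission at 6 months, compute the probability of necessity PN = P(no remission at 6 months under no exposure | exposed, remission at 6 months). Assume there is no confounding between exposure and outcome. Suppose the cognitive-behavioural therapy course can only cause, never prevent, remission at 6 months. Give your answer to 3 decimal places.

PN ≈ 0.442

p₁ = P(outcome | exposed) = 663/1469 = 0.45133
p₀ = P(outcome | unexposed) = 830/3294 = 0.25197
Under exogeneity and monotonicity, PN = (p₁ − p₀) / p₁.
PN = (0.45133 − 0.25197) / 0.45133 = 0.19935 / 0.45133 ≈ 0.4417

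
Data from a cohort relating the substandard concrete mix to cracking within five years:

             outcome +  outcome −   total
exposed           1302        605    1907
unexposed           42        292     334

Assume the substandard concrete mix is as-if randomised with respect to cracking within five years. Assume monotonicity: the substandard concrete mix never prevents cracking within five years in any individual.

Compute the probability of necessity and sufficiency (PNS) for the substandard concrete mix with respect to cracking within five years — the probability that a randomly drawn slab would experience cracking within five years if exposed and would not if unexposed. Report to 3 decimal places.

p₁ = P(outcome | exposed) = 1302/1907 = 0.68275
p₀ = P(outcome | unexposed) = 42/334 = 0.12575
Under exogeneity and monotonicity, PNS = p₁ − p₀.
PNS = 0.68275 − 0.12575 = 0.557

PNS ≈ 0.557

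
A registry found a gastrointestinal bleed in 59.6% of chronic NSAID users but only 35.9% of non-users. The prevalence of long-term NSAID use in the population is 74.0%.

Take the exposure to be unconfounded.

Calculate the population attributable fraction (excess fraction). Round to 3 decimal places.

PAF ≈ 0.328

p₁ = 0.596, p₀ = 0.359.
Overall risk P(Y=1) = π·p₁ + (1−π)·p₀ = 0.74×0.596 + 0.26×0.359 = 0.53438.
Under exogeneity, PAF = [P(Y=1) − p₀] / P(Y=1).
PAF = (0.53438 − 0.359) / 0.53438 ≈ 0.3282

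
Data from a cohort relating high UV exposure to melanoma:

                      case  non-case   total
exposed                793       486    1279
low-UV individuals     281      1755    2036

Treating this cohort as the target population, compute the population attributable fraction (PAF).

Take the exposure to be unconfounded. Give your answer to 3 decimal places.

PAF ≈ 0.574

p₁ = P(outcome | exposed) = 793/1279 = 0.62002
p₀ = P(outcome | unexposed) = 281/2036 = 0.13802
Exposure prevalence π = 1279/3315 = 0.38582; overall risk P(Y=1) = 0.32398.
Under exogeneity, PAF = [P(Y=1) − p₀]/P(Y=1).
PAF = (0.32398 − 0.13802) / 0.32398 ≈ 0.5740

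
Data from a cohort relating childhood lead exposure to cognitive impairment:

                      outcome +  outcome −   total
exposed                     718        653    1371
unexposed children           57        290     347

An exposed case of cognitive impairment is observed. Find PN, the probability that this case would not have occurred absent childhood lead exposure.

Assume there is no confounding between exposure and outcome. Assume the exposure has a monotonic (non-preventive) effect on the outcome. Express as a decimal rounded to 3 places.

p₁ = P(outcome | exposed) = 718/1371 = 0.52371
p₀ = P(outcome | unexposed) = 57/347 = 0.16427
Under exogeneity and monotonicity, PN = (p₁ − p₀) / p₁.
PN = (0.52371 − 0.16427) / 0.52371 = 0.35944 / 0.52371 ≈ 0.6863

PN ≈ 0.686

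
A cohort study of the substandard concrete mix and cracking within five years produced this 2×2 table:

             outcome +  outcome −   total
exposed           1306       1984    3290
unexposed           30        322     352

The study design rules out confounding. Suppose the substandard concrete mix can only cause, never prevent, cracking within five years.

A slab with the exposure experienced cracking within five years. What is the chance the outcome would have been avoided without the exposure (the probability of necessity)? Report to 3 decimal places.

p₁ = P(outcome | exposed) = 1306/3290 = 0.39696
p₀ = P(outcome | unexposed) = 30/352 = 0.085227
Under exogeneity and monotonicity, PN = (p₁ − p₀) / p₁.
PN = (0.39696 − 0.085227) / 0.39696 = 0.31173 / 0.39696 ≈ 0.7853

PN ≈ 0.785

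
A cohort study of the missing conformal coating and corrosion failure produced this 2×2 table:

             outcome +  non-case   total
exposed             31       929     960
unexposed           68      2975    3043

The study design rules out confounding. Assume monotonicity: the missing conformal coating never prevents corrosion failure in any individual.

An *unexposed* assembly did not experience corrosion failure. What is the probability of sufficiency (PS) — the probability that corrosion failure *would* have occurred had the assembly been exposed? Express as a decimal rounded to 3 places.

p₁ = P(outcome | exposed) = 31/960 = 0.032292
p₀ = P(outcome | unexposed) = 68/3043 = 0.022346
Under exogeneity and monotonicity, PS = (p₁ − p₀) / (1 − p₀).
PS = (0.032292 − 0.022346) / (1 − 0.022346) = 0.0099453 / 0.97765 ≈ 0.0102

PS ≈ 0.010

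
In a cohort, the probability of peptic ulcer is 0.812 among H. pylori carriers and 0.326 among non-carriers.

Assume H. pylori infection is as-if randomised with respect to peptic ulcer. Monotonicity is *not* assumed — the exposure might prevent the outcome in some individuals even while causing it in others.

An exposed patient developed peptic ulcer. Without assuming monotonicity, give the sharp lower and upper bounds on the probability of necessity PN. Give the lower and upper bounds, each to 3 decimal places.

0.599 ≤ PN ≤ 0.830

Let p₁ = 0.812, p₀ = 0.326.
Under exogeneity alone the bounds on PN are max{0,(p₁−p₀)/p₁} ≤ PN ≤ min{1,(1−p₀)/p₁}.
  lower = (p₁ − p₀)/p₁ = 0.486 / 0.812 ≈ 0.5985
  upper = min{1, (1 − p₀)/p₁} = 0.674 / 0.812 ≈ 0.8300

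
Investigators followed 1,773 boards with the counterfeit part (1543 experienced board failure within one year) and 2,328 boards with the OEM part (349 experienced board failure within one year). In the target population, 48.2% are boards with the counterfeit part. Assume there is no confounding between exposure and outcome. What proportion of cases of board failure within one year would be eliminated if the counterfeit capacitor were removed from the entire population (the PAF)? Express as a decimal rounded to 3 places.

PAF ≈ 0.698

p₁ = P(outcome | exposed) = 1543/1773 = 0.87028
p₀ = P(outcome | unexposed) = 349/2328 = 0.14991
Overall risk P(Y=1) = π·p₁ + (1−π)·p₀ = 0.482×0.87028 + 0.518×0.14991 = 0.49713.
Under exogeneity, PAF = [P(Y=1) − p₀] / P(Y=1).
PAF = (0.49713 − 0.14991) / 0.49713 ≈ 0.6984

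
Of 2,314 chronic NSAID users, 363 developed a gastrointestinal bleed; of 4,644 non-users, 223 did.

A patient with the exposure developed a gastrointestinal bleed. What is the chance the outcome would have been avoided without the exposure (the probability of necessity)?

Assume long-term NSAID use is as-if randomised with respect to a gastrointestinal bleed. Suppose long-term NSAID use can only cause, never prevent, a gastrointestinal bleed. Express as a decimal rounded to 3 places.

PN ≈ 0.694

p₁ = P(outcome | exposed) = 363/2314 = 0.15687
p₀ = P(outcome | unexposed) = 223/4644 = 0.048019
Under exogeneity and monotonicity, PN = (p₁ − p₀) / p₁.
PN = (0.15687 − 0.048019) / 0.15687 = 0.10885 / 0.15687 ≈ 0.6939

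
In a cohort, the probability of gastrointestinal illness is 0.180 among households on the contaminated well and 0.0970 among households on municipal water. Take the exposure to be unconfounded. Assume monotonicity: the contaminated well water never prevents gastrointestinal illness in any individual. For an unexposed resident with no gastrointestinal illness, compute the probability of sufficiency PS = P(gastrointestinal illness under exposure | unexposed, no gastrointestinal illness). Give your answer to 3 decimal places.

Let p₁ = 0.18, p₀ = 0.097.
Under exogeneity and monotonicity, PS = (p₁ − p₀) / (1 − p₀).
PS = (0.18 − 0.097) / (1 − 0.097) = 0.083 / 0.903 ≈ 0.0919

PS ≈ 0.092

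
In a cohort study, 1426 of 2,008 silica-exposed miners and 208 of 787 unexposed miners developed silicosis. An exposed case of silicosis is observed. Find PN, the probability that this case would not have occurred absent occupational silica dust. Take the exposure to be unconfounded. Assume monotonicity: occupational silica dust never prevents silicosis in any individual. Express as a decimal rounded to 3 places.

p₁ = P(outcome | exposed) = 1426/2008 = 0.71016
p₀ = P(outcome | unexposed) = 208/787 = 0.26429
Under exogeneity and monotonicity, PN = (p₁ − p₀) / p₁.
PN = (0.71016 − 0.26429) / 0.71016 = 0.44586 / 0.71016 ≈ 0.6278

PN ≈ 0.628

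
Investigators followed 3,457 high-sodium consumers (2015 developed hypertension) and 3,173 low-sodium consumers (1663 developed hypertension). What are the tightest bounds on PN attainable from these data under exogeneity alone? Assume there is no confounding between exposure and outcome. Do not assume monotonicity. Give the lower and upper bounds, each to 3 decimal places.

0.101 ≤ PN ≤ 0.816

p₁ = P(outcome | exposed) = 2015/3457 = 0.58288
p₀ = P(outcome | unexposed) = 1663/3173 = 0.52411
Under exogeneity alone the bounds on PN are max{0,(p₁−p₀)/p₁} ≤ PN ≤ min{1,(1−p₀)/p₁}.
  lower = (p₁ − p₀)/p₁ = 0.058766 / 0.58288 ≈ 0.1008
  upper = min{1, (1 − p₀)/p₁} = 0.47589 / 0.58288 ≈ 0.8165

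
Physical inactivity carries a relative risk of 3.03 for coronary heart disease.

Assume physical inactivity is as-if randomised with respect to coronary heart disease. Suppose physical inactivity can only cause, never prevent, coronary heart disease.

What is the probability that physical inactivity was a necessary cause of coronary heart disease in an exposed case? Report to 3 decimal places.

Under exogeneity and monotonicity, PN = (RR − 1) / RR = 1 − 1/RR.
PN = (3.03 − 1) / 3.03 = 2.03 / 3.03 ≈ 0.6700

PN ≈ 0.670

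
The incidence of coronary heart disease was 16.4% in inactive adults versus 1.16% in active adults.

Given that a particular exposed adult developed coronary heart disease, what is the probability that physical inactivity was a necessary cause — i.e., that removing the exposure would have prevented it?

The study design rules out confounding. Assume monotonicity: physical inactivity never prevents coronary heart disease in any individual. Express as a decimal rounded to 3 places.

p₁ = 0.164, p₀ = 0.0116.
Under exogeneity and monotonicity, PN = (p₁ − p₀) / p₁.
PN = (0.164 − 0.0116) / 0.164 = 0.1524 / 0.164 ≈ 0.9293

PN ≈ 0.929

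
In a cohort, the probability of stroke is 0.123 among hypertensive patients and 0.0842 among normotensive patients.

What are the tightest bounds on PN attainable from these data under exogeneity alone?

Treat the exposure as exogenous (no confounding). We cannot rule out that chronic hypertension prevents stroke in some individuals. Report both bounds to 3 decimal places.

Let p₁ = 0.123, p₀ = 0.0842.
Under exogeneity alone the bounds on PN are max{0,(p₁−p₀)/p₁} ≤ PN ≤ min{1,(1−p₀)/p₁}.
  lower = (p₁ − p₀)/p₁ = 0.0388 / 0.123 ≈ 0.3154
  upper = min{1, (1 − p₀)/p₁} = 0.9158 / 0.123 ≈ 7.4455 → capped at 1

0.315 ≤ PN ≤ 1.000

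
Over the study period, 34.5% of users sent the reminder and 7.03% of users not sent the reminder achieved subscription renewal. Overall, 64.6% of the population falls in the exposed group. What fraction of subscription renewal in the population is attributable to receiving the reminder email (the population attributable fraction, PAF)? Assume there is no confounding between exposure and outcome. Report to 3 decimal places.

PAF ≈ 0.716

p₁ = 0.345, p₀ = 0.0703.
Overall risk P(Y=1) = π·p₁ + (1−π)·p₀ = 0.646×0.345 + 0.354×0.0703 = 0.24776.
Under exogeneity, PAF = [P(Y=1) − p₀] / P(Y=1).
PAF = (0.24776 − 0.0703) / 0.24776 ≈ 0.7163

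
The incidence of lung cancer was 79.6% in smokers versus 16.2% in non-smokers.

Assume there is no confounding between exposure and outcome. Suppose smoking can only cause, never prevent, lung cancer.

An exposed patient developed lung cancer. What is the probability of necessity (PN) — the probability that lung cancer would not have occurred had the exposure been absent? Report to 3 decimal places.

PN ≈ 0.796

p₁ = 0.796, p₀ = 0.162.
Under exogeneity and monotonicity, PN = (p₁ − p₀) / p₁.
PN = (0.796 − 0.162) / 0.796 = 0.634 / 0.796 ≈ 0.7965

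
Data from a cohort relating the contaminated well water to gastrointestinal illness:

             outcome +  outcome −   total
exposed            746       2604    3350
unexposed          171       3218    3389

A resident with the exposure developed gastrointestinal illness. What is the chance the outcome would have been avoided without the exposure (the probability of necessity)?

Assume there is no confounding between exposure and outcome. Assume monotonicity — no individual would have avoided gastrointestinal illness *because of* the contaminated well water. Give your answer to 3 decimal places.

p₁ = P(outcome | exposed) = 746/3350 = 0.22269
p₀ = P(outcome | unexposed) = 171/3389 = 0.050457
Under exogeneity and monotonicity, PN = (p₁ − p₀)/p₁.
PN = (0.22269 − 0.050457) / 0.22269 ≈ 0.7734

PN ≈ 0.773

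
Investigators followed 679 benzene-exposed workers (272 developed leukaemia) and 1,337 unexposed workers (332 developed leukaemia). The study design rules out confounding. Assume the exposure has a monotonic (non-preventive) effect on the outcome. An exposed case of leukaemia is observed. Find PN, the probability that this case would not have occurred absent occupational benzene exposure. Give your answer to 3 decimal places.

p₁ = P(outcome | exposed) = 272/679 = 0.40059
p₀ = P(outcome | unexposed) = 332/1337 = 0.24832
Under exogeneity and monotonicity, PN = (p₁ − p₀) / p₁.
PN = (0.40059 − 0.24832) / 0.40059 = 0.15227 / 0.40059 ≈ 0.3801

PN ≈ 0.380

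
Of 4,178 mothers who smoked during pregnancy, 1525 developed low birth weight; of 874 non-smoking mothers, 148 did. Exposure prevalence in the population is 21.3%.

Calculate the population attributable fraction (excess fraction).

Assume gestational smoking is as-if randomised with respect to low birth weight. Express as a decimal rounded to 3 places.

PAF ≈ 0.198

p₁ = P(outcome | exposed) = 1525/4178 = 0.36501
p₀ = P(outcome | unexposed) = 148/874 = 0.16934
Overall risk P(Y=1) = π·p₁ + (1−π)·p₀ = 0.213×0.36501 + 0.787×0.16934 = 0.21101.
Under exogeneity, PAF = [P(Y=1) − p₀] / P(Y=1).
PAF = (0.21101 − 0.16934) / 0.21101 ≈ 0.1975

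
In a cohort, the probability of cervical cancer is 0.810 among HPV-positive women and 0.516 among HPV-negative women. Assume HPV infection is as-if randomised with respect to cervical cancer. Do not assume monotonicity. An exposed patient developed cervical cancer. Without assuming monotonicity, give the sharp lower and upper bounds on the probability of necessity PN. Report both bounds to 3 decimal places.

Let p₁ = 0.81, p₀ = 0.516.
Under exogeneity alone the bounds on PN are max{0,(p₁−p₀)/p₁} ≤ PN ≤ min{1,(1−p₀)/p₁}.
  lower = (p₁ − p₀)/p₁ = 0.294 / 0.81 ≈ 0.3630
  upper = min{1, (1 − p₀)/p₁} = 0.484 / 0.81 ≈ 0.5975

0.363 ≤ PN ≤ 0.598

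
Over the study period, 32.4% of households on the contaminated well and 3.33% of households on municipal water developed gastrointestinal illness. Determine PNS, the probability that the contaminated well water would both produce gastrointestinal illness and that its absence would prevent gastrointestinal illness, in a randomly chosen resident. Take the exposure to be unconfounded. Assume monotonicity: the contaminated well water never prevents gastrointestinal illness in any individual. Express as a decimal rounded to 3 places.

p₁ = 0.324, p₀ = 0.0333.
Under exogeneity and monotonicity, PNS = p₁ − p₀.
PNS = 0.324 − 0.0333 = 0.2907

PNS ≈ 0.291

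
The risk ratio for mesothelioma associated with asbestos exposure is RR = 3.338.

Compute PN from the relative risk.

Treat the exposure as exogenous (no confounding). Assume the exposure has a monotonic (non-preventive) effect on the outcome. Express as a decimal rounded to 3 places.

PN ≈ 0.700

Under exogeneity and monotonicity, PN = (RR − 1) / RR = 1 − 1/RR.
PN = (3.338 − 1) / 3.338 = 2.338 / 3.338 ≈ 0.7004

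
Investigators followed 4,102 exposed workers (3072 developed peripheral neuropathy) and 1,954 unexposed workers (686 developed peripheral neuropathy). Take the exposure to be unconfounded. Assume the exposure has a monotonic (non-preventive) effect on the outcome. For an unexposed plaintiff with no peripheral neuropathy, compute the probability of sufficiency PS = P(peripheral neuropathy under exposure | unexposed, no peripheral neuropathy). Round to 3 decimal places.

PS ≈ 0.613

p₁ = P(outcome | exposed) = 3072/4102 = 0.7489
p₀ = P(outcome | unexposed) = 686/1954 = 0.35107
Under exogeneity and monotonicity, PS = (p₁ − p₀) / (1 − p₀).
PS = (0.7489 − 0.35107) / (1 − 0.35107) = 0.39783 / 0.64893 ≈ 0.6131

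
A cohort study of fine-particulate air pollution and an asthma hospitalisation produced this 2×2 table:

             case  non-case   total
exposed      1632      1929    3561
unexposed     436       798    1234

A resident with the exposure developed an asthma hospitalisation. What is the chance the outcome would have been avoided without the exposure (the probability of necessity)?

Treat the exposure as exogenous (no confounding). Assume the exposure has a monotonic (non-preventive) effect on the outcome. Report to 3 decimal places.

PN ≈ 0.229

p₁ = P(outcome | exposed) = 1632/3561 = 0.4583
p₀ = P(outcome | unexposed) = 436/1234 = 0.35332
Under exogeneity and monotonicity, PN = (p₁ − p₀)/p₁.
PN = (0.4583 − 0.35332) / 0.4583 ≈ 0.2291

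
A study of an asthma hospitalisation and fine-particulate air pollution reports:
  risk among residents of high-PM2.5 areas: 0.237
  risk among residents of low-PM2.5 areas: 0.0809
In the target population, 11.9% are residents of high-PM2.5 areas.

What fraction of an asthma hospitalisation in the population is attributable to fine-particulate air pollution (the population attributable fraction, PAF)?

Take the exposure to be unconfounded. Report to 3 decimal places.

Let p₁ = 0.237, p₀ = 0.0809.
Overall risk P(Y=1) = π·p₁ + (1−π)·p₀ = 0.119×0.237 + 0.881×0.0809 = 0.099476.
Under exogeneity, PAF = [P(Y=1) − p₀] / P(Y=1).
PAF = (0.099476 − 0.0809) / 0.099476 ≈ 0.1867

PAF ≈ 0.187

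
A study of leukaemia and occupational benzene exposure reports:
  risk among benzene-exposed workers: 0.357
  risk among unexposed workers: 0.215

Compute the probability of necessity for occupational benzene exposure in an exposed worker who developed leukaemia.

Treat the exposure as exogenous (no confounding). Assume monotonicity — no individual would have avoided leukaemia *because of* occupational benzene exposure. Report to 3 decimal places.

Let p₁ = 0.357, p₀ = 0.215.
Under exogeneity and monotonicity, PN = (p₁ − p₀) / p₁.
PN = (0.357 − 0.215) / 0.357 = 0.142 / 0.357 ≈ 0.3978

PN ≈ 0.398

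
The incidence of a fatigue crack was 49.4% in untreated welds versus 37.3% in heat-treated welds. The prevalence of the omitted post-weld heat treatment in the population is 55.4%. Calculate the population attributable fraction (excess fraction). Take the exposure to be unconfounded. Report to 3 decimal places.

PAF ≈ 0.152

p₁ = 0.494, p₀ = 0.373.
Overall risk P(Y=1) = π·p₁ + (1−π)·p₀ = 0.554×0.494 + 0.446×0.373 = 0.44003.
Under exogeneity, PAF = [P(Y=1) − p₀] / P(Y=1).
PAF = (0.44003 − 0.373) / 0.44003 ≈ 0.1523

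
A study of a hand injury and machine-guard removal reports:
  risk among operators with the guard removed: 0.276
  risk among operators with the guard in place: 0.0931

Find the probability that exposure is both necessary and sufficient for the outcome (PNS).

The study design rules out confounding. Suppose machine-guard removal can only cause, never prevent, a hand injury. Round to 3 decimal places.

Let p₁ = 0.276, p₀ = 0.0931.
Under exogeneity and monotonicity, PNS = p₁ − p₀.
PNS = 0.276 − 0.0931 = 0.1829

PNS ≈ 0.183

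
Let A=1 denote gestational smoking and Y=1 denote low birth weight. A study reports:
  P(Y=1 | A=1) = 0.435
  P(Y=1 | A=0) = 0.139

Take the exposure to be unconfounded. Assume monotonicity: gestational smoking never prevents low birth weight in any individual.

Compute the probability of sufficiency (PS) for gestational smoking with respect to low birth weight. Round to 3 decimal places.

PS ≈ 0.344

Let p₁ = 0.435, p₀ = 0.139.
Under exogeneity and monotonicity, PS = (p₁ − p₀) / (1 − p₀).
PS = (0.435 − 0.139) / (1 − 0.139) = 0.296 / 0.861 ≈ 0.3438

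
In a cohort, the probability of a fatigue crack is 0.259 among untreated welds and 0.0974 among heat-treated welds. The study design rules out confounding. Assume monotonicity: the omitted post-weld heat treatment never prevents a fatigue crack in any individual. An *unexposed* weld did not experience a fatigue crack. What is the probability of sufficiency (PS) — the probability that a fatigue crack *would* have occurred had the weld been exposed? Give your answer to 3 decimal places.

Let p₁ = 0.259, p₀ = 0.0974.
Under exogeneity and monotonicity, PS = (p₁ − p₀) / (1 − p₀).
PS = (0.259 − 0.0974) / (1 − 0.0974) = 0.1616 / 0.9026 ≈ 0.1790

PS ≈ 0.179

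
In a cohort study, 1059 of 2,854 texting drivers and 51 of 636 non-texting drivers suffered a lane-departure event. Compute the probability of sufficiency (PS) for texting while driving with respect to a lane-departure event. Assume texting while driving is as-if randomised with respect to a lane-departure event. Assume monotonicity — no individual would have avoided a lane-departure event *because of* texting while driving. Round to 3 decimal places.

PS ≈ 0.316

p₁ = P(outcome | exposed) = 1059/2854 = 0.37106
p₀ = P(outcome | unexposed) = 51/636 = 0.080189
Under exogeneity and monotonicity, PS = (p₁ − p₀) / (1 − p₀).
PS = (0.37106 − 0.080189) / (1 − 0.080189) = 0.29087 / 0.91981 ≈ 0.3162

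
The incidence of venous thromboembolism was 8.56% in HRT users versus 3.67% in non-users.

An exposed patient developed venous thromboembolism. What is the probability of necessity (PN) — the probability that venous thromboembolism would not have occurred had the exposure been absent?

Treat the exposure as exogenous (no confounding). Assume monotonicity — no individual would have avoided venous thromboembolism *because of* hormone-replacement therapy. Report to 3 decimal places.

p₁ = 0.0856, p₀ = 0.0367.
Under exogeneity and monotonicity, PN = (p₁ − p₀) / p₁.
PN = (0.0856 − 0.0367) / 0.0856 = 0.0489 / 0.0856 ≈ 0.5713

PN ≈ 0.571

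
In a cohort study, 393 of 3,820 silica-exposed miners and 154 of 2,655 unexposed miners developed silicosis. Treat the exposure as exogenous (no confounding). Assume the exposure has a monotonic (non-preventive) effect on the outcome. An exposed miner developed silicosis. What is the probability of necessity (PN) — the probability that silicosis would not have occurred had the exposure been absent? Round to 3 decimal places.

PN ≈ 0.436

p₁ = P(outcome | exposed) = 393/3820 = 0.10288
p₀ = P(outcome | unexposed) = 154/2655 = 0.058004
Under exogeneity and monotonicity, PN = (p₁ − p₀) / p₁.
PN = (0.10288 − 0.058004) / 0.10288 = 0.044876 / 0.10288 ≈ 0.4362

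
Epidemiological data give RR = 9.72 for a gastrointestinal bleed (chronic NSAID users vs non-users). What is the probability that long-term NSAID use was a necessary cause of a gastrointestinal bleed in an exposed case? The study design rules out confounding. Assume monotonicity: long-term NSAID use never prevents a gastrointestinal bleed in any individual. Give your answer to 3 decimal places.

Under exogeneity and monotonicity, PN = (RR − 1) / RR = 1 − 1/RR.
PN = (9.72 − 1) / 9.72 = 8.72 / 9.72 ≈ 0.8971

PN ≈ 0.897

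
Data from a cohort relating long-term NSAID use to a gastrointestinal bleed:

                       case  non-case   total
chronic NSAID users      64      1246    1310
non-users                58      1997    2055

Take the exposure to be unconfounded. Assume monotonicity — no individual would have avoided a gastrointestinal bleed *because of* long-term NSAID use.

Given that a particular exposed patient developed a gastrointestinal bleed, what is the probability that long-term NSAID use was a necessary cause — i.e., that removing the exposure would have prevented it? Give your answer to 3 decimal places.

PN ≈ 0.422

p₁ = P(outcome | exposed) = 64/1310 = 0.048855
p₀ = P(outcome | unexposed) = 58/2055 = 0.028224
Under exogeneity and monotonicity, PN = (p₁ − p₀) / p₁.
PN = (0.048855 − 0.028224) / 0.048855 = 0.020631 / 0.048855 ≈ 0.4223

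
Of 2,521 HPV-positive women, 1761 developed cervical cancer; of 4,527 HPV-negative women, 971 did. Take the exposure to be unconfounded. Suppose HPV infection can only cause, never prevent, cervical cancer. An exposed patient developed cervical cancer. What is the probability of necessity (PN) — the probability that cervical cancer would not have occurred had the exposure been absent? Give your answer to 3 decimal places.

p₁ = P(outcome | exposed) = 1761/2521 = 0.69853
p₀ = P(outcome | unexposed) = 971/4527 = 0.21449
Under exogeneity and monotonicity, PN = (p₁ − p₀) / p₁.
PN = (0.69853 − 0.21449) / 0.69853 = 0.48404 / 0.69853 ≈ 0.6929

PN ≈ 0.693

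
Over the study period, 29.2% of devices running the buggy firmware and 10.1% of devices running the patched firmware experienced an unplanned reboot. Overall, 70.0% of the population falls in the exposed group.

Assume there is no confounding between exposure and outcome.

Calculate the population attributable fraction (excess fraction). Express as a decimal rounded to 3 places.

p₁ = 0.292, p₀ = 0.101.
Overall risk P(Y=1) = π·p₁ + (1−π)·p₀ = 0.7×0.292 + 0.3×0.101 = 0.2347.
Under exogeneity, PAF = [P(Y=1) − p₀] / P(Y=1).
PAF = (0.2347 − 0.101) / 0.2347 ≈ 0.5697

PAF ≈ 0.570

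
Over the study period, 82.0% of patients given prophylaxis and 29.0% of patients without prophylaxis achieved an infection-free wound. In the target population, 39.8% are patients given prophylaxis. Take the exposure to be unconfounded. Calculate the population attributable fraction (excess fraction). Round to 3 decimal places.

PAF ≈ 0.421

p₁ = 0.82, p₀ = 0.29.
Overall risk P(Y=1) = π·p₁ + (1−π)·p₀ = 0.398×0.82 + 0.602×0.29 = 0.50094.
Under exogeneity, PAF = [P(Y=1) − p₀] / P(Y=1).
PAF = (0.50094 − 0.29) / 0.50094 ≈ 0.4211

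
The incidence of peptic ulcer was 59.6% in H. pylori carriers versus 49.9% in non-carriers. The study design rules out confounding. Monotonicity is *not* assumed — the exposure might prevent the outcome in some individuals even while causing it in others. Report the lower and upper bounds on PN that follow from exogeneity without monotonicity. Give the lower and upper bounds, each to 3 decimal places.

p₁ = 0.596, p₀ = 0.499.
Under exogeneity alone the bounds on PN are max{0,(p₁−p₀)/p₁} ≤ PN ≤ min{1,(1−p₀)/p₁}.
  lower = (p₁ − p₀)/p₁ = 0.097 / 0.596 ≈ 0.1628
  upper = min{1, (1 − p₀)/p₁} = 0.501 / 0.596 ≈ 0.8406

0.163 ≤ PN ≤ 0.841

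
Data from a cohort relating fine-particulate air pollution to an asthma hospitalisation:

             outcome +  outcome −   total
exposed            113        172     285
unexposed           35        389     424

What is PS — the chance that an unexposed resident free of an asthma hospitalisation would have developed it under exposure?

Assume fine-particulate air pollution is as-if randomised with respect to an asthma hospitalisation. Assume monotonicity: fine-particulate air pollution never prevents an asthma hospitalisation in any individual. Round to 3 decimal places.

p₁ = P(outcome | exposed) = 113/285 = 0.39649
p₀ = P(outcome | unexposed) = 35/424 = 0.082547
Under exogeneity and monotonicity, PS = (p₁ − p₀) / (1 − p₀).
PS = (0.39649 − 0.082547) / (1 − 0.082547) = 0.31394 / 0.91745 ≈ 0.3422

PS ≈ 0.342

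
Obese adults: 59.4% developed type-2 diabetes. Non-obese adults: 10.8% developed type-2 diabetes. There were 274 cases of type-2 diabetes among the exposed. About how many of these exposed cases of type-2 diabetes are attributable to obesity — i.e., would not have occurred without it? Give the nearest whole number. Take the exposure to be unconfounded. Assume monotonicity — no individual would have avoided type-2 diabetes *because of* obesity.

p₁ = 0.594, p₀ = 0.108.
PN = (p₁ − p₀)/p₁ = (0.594 − 0.108) / 0.594 ≈ 0.81818.
Attributable cases ≈ PN × (exposed cases) = 0.81818 × 274 ≈ 224.18.

about 224 cases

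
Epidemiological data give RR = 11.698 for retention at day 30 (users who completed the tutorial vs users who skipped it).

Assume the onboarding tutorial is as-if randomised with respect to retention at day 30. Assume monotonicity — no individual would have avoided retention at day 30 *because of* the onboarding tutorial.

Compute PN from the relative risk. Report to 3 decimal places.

Under exogeneity and monotonicity, PN = (RR − 1) / RR = 1 − 1/RR.
PN = (11.698 − 1) / 11.698 = 10.7 / 11.698 ≈ 0.9145

PN ≈ 0.915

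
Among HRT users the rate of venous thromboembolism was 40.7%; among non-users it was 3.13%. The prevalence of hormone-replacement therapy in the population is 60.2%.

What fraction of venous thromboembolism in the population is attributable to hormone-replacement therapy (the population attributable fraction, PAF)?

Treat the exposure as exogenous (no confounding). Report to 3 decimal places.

PAF ≈ 0.878

p₁ = 0.407, p₀ = 0.0313.
Overall risk P(Y=1) = π·p₁ + (1−π)·p₀ = 0.602×0.407 + 0.398×0.0313 = 0.25747.
Under exogeneity, PAF = [P(Y=1) − p₀] / P(Y=1).
PAF = (0.25747 − 0.0313) / 0.25747 ≈ 0.8784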